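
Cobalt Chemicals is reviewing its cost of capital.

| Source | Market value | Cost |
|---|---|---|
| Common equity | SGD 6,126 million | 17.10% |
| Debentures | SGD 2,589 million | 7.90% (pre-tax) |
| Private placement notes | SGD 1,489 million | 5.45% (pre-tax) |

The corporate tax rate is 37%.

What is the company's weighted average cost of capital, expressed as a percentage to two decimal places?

12.03%

Total capital V = 6126 + 2589 + 1489 = 10204.
Equity: weight = 6126/10204 = 0.6004; cost = 17.1%.
Debentures: weight = 2589/10204 = 0.2537; after-tax cost = 7.9% × (1 − 37%) = 4.9770%.
Private placement notes: weight = 1489/10204 = 0.1459; after-tax cost = 5.45% × (1 − 37%) = 3.4335%.
WACC = 0.6004 × 17.1000% + 0.2537 × 4.9770% + 0.1459 × 3.4335% = 12.0298%.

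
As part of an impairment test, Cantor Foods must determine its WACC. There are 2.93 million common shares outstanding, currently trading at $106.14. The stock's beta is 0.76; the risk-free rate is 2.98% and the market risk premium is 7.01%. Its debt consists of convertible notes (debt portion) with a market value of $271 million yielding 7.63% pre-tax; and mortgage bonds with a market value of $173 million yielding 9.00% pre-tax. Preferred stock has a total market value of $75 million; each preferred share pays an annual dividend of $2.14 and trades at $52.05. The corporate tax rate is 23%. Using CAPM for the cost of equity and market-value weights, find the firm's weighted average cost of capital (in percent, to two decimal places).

Cost of equity via CAPM: Re = 2.98% + 0.76 × 7.01% = 8.3076%.
Cost of preferred: Rp = 2.14 / 52.05 = 4.1114%.
Market value of equity E = 106.14 × 2.93m = 310.9902m.
Total capital V = 310.9902 + 75 + 271 + 173 = 829.9902.
Equity: weight = 310.9902/829.9902 = 0.3747; cost = 8.3076%.
Preferred: weight = 75/829.9902 = 0.0904; cost = 4.1114%.
Convertible notes (debt portion): weight = 271/829.9902 = 0.3265; after-tax cost = 7.63% × (1 − 23%) = 5.8751%.
Mortgage bonds: weight = 173/829.9902 = 0.2084; after-tax cost = 9% × (1 − 23%) = 6.9300%.
WACC = 0.3747 × 8.3076% + 0.0904 × 4.1114% + 0.3265 × 5.8751% + 0.2084 × 6.9300% = 6.8470%.

6.85%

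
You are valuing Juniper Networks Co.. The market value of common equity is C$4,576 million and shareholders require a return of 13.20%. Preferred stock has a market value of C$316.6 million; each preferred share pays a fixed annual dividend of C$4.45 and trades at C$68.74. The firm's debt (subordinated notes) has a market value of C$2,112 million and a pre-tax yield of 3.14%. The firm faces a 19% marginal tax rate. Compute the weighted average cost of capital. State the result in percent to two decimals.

Cost of preferred: Rp = 4.45 / 68.74 = 6.4737%.
Total capital V = 4576 + 316.6 + 2112 = 7004.6.
Equity: weight = 4576/7004.6 = 0.6533; cost = 13.2%.
Preferred: weight = 316.6/7004.6 = 0.0452; cost = 6.4737%.
Subordinated notes: weight = 2112/7004.6 = 0.3015; after-tax cost = 3.14% × (1 − 19%) = 2.5434%.
WACC = 0.6533 × 13.2000% + 0.0452 × 6.4737% + 0.3015 × 2.5434% = 9.6828%.

9.68%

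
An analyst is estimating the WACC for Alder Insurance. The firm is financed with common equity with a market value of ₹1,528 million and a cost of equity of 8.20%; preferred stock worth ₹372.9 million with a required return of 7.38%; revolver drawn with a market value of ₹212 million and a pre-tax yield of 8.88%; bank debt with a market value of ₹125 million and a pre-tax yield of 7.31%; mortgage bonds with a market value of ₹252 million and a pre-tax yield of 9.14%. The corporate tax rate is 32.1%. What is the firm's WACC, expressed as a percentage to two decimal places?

7.53%

Total capital V = 1528 + 372.9 + 212 + 125 + 252 = 2489.9.
Equity: weight = 1528/2489.9 = 0.6137; cost = 8.2%.
Preferred: weight = 372.9/2489.9 = 0.1498; cost = 7.38%.
Revolver drawn: weight = 212/2489.9 = 0.0851; after-tax cost = 8.88% × (1 − 32.1%) = 6.0295%.
Bank debt: weight = 125/2489.9 = 0.0502; after-tax cost = 7.31% × (1 − 32.1%) = 4.9635%.
Mortgage bonds: weight = 252/2489.9 = 0.1012; after-tax cost = 9.14% × (1 − 32.1%) = 6.2061%.
WACC = 0.6137 × 8.2000% + 0.1498 × 7.3800% + 0.0851 × 6.0295% + 0.0502 × 4.9635% + 0.1012 × 6.2061% = 7.5281%.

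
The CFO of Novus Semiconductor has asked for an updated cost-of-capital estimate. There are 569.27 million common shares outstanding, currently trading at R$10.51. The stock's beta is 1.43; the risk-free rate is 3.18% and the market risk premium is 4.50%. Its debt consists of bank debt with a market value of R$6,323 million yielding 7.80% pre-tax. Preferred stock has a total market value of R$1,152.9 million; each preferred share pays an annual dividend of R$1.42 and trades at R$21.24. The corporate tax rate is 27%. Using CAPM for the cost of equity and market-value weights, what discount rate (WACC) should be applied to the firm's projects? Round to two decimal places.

Cost of equity via CAPM: Re = 3.18% + 1.43 × 4.5% = 9.6150%.
Cost of preferred: Rp = 1.42 / 21.24 = 6.6855%.
Market value of equity E = 10.51 × 569.27m = 5983.0277m.
Total capital V = 5983.0277 + 1152.9 + 6323 = 13458.9277.
Equity: weight = 5983.0277/13458.9277 = 0.4445; cost = 9.615%.
Preferred: weight = 1152.9/13458.9277 = 0.0857; cost = 6.6855%.
Bank debt: weight = 6323/13458.9277 = 0.4698; after-tax cost = 7.8% × (1 − 27%) = 5.6940%.
WACC = 0.4445 × 9.6150% + 0.0857 × 6.6855% + 0.4698 × 5.6940% = 7.5220%.

7.52%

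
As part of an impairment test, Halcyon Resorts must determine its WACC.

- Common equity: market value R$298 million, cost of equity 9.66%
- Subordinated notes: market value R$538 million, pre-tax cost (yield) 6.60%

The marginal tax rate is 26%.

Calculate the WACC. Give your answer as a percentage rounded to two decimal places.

6.59%

Total capital V = 298 + 538 = 836.
Equity: weight = 298/836 = 0.3565; cost = 9.66%.
Subordinated notes: weight = 538/836 = 0.6435; after-tax cost = 6.6% × (1 − 26%) = 4.8840%.
WACC = 0.3565 × 9.6600% + 0.6435 × 4.8840% = 6.5864%.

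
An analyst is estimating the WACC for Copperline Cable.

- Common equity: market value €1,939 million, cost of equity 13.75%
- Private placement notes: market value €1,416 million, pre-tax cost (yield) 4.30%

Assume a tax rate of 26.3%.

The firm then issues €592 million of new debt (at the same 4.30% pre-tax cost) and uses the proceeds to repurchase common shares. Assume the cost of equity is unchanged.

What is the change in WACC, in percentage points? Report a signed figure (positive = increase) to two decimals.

-1.87 pp

Current WACC:
Total capital V = 1939 + 1416 = 3355.
Equity: weight = 1939/3355 = 0.5779; cost = 13.75%.
Private placement notes: weight = 1416/3355 = 0.4221; after-tax cost = 4.3% × (1 − 26.3%) = 3.1691%.
WACC = 0.5779 × 13.7500% + 0.4221 × 3.1691% = 9.2843%.
After the change:
Total capital V = 1347 + 2008 = 3355.
Equity: weight = 1347/3355 = 0.4015; cost = 13.75%.
Private placement notes: weight = 2008/3355 = 0.5985; after-tax cost = 4.3% × (1 − 26.3%) = 3.1691%.
WACC = 0.4015 × 13.7500% + 0.5985 × 3.1691% = 7.4172%.
Change in WACC = 7.4172% − 9.2843% = -1.8670 pp.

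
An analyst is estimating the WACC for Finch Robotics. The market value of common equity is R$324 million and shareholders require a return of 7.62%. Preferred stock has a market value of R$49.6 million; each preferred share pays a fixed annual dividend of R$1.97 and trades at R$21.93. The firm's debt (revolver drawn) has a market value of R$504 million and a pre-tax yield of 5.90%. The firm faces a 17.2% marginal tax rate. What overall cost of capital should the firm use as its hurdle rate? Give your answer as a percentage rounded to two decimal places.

Cost of preferred: Rp = 1.97 / 21.93 = 8.9831%.
Total capital V = 324 + 49.6 + 504 = 877.6.
Equity: weight = 324/877.6 = 0.3692; cost = 7.62%.
Preferred: weight = 49.6/877.6 = 0.0565; cost = 8.9831%.
Revolver drawn: weight = 504/877.6 = 0.5743; after-tax cost = 5.9% × (1 − 17.2%) = 4.8852%.
WACC = 0.3692 × 7.6200% + 0.0565 × 8.9831% + 0.5743 × 4.8852% = 6.1265%.

6.13%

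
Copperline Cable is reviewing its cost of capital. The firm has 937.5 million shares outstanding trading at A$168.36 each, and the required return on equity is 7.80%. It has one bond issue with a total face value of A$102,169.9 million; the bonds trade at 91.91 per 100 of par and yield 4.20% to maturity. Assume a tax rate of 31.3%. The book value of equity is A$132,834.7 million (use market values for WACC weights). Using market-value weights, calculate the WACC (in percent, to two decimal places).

5.97%

Market value of equity E = 168.36 × 937.5m = 157837.5m. Market value of debt D = 102169.9m × 91.91/100 = 93904.35509m.
Total capital V = 157837.5 + 93904.35509 = 251741.85509.
Equity: weight = 157837.5/251741.85509 = 0.6270; cost = 7.8%.
Bonds outstanding: weight = 93904.35509/251741.85509 = 0.3730; after-tax cost = 4.2% × (1 − 31.3%) = 2.8854%.
WACC = 0.6270 × 7.8000% + 0.3730 × 2.8854% = 5.9668%.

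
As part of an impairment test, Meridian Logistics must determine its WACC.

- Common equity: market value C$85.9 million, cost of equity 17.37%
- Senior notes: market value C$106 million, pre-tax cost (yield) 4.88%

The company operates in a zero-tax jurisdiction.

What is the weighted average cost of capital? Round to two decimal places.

Total capital V = 85.9 + 106 = 191.9.
Equity: weight = 85.9/191.9 = 0.4476; cost = 17.37%.
Senior notes: weight = 106/191.9 = 0.5524; after-tax cost = 4.88% × (1 − 0%) = 4.8800%.
WACC = 0.4476 × 17.3700% + 0.5524 × 4.8800% = 10.4709%.

10.47%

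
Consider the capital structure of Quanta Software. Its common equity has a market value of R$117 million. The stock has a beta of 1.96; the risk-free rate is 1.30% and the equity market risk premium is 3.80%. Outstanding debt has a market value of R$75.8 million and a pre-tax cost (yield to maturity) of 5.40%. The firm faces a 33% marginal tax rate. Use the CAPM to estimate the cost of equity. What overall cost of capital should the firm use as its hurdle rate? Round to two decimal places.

Cost of equity via CAPM: Re = 1.3% + 1.96 × 3.8% = 8.7480%.
Total capital V = 117 + 75.8 = 192.8.
Equity: weight = 117/192.8 = 0.6068; cost = 8.748%.
Debt: weight = 75.8/192.8 = 0.3932; after-tax cost = 5.4% × (1 − 33%) = 3.6180%.
WACC = 0.6068 × 8.7480% + 0.3932 × 3.6180% = 6.7311%.

6.73%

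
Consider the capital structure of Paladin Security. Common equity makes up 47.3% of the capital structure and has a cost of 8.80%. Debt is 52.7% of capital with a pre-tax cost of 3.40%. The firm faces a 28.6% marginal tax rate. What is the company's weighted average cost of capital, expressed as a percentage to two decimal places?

After-tax cost of debt = 3.4% × (1 − 28.6%) = 2.4276%.
WACC = 0.473 × 8.8000% + 0.527 × 2.4276% = 5.4417%.

5.44%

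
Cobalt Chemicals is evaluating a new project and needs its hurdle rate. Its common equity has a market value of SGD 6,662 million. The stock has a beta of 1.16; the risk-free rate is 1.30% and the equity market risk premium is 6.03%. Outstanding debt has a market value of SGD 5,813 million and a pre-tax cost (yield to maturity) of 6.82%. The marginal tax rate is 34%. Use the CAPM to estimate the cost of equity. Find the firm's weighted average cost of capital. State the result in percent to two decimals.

6.53%

Cost of equity via CAPM: Re = 1.3% + 1.16 × 6.03% = 8.2948%.
Total capital V = 6662 + 5813 = 12475.
Equity: weight = 6662/12475 = 0.5340; cost = 8.2948%.
Debt: weight = 5813/12475 = 0.4660; after-tax cost = 6.82% × (1 − 34%) = 4.5012%.
WACC = 0.5340 × 8.2948% + 0.4660 × 4.5012% = 6.5271%.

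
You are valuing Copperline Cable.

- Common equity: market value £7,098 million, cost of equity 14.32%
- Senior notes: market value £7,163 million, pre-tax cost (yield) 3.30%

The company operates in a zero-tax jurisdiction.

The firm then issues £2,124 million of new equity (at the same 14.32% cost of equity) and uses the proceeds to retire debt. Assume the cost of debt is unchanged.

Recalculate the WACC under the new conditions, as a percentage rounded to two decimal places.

10.43%

After the change:
Total capital V = 9222 + 5039 = 14261.
Equity: weight = 9222/14261 = 0.6467; cost = 14.32%.
Senior notes: weight = 5039/14261 = 0.3533; after-tax cost = 3.3% × (1 − 0%) = 3.3000%.
WACC = 0.6467 × 14.3200% + 0.3533 × 3.3000% = 10.4262%.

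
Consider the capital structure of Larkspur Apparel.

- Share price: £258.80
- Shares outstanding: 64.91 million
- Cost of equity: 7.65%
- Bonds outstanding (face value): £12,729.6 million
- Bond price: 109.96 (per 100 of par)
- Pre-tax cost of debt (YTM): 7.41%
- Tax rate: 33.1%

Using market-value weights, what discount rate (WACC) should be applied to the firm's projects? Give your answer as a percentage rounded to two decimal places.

Market value of equity E = 258.8 × 64.91m = 16798.708m. Market value of debt D = 12729.6m × 109.96/100 = 13997.46816m.
Total capital V = 16798.708 + 13997.46816 = 30796.17616.
Equity: weight = 16798.708/30796.17616 = 0.5455; cost = 7.65%.
Bonds outstanding: weight = 13997.46816/30796.17616 = 0.4545; after-tax cost = 7.41% × (1 − 33.1%) = 4.9573%.
WACC = 0.5455 × 7.6500% + 0.4545 × 4.9573% = 6.4261%.

6.43%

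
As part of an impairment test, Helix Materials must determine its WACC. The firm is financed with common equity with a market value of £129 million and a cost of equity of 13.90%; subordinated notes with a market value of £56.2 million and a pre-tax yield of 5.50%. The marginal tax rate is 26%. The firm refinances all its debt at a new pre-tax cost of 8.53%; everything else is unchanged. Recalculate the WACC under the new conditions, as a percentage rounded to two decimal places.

11.60%

After the change:
Total capital V = 129 + 56.2 = 185.2.
Equity: weight = 129/185.2 = 0.6965; cost = 13.9%.
Subordinated notes: weight = 56.2/185.2 = 0.3035; after-tax cost = 8.53% × (1 − 26%) = 6.3122%.
WACC = 0.6965 × 13.9000% + 0.3035 × 6.3122% = 11.5974%.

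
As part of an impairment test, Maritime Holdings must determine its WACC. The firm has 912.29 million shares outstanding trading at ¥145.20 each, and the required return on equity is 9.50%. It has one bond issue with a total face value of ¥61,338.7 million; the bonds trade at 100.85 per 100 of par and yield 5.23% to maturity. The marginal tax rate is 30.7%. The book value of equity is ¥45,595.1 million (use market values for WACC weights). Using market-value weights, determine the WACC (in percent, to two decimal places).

7.63%

Market value of equity E = 145.2 × 912.29m = 132464.508m. Market value of debt D = 61338.7m × 100.85/100 = 61860.07895m.
Total capital V = 132464.508 + 61860.07895 = 194324.58695.
Equity: weight = 132464.508/194324.58695 = 0.6817; cost = 9.5%.
Bonds outstanding: weight = 61860.07895/194324.58695 = 0.3183; after-tax cost = 5.23% × (1 − 30.7%) = 3.6244%.
WACC = 0.6817 × 9.5000% + 0.3183 × 3.6244% = 7.6296%.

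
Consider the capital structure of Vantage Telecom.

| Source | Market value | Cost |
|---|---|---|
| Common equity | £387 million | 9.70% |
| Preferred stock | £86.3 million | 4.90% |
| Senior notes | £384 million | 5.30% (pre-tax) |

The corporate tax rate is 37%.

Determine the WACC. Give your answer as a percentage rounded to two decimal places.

6.37%

Total capital V = 387 + 86.3 + 384 = 857.3.
Equity: weight = 387/857.3 = 0.4514; cost = 9.7%.
Preferred: weight = 86.3/857.3 = 0.1007; cost = 4.9%.
Senior notes: weight = 384/857.3 = 0.4479; after-tax cost = 5.3% × (1 − 37%) = 3.3390%.
WACC = 0.4514 × 9.7000% + 0.1007 × 4.9000% + 0.4479 × 3.3390% = 6.3676%.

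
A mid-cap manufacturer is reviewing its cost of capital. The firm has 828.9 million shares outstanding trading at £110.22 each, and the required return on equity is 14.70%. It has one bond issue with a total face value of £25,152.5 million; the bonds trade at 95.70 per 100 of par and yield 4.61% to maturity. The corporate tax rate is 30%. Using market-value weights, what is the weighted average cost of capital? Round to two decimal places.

Market value of equity E = 110.22 × 828.9m = 91361.358m. Market value of debt D = 25152.5m × 95.7/100 = 24070.9425m.
Total capital V = 91361.358 + 24070.9425 = 115432.3005.
Equity: weight = 91361.358/115432.3005 = 0.7915; cost = 14.7%.
Bonds outstanding: weight = 24070.9425/115432.3005 = 0.2085; after-tax cost = 4.61% × (1 − 30%) = 3.2270%.
WACC = 0.7915 × 14.7000% + 0.2085 × 3.2270% = 12.3076%.

12.31%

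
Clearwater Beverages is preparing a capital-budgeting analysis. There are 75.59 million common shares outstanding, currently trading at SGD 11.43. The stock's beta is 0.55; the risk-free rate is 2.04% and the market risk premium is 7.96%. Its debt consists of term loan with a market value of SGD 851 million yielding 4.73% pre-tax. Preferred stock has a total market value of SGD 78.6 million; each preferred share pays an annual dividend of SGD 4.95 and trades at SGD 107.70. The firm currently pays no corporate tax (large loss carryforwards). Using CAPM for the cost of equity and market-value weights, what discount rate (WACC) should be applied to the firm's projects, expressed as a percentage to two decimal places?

5.54%

Cost of equity via CAPM: Re = 2.04% + 0.55 × 7.96% = 6.4180%.
Cost of preferred: Rp = 4.95 / 107.7 = 4.5961%.
Market value of equity E = 11.43 × 75.59m = 863.9937m.
Total capital V = 863.9937 + 78.6 + 851 = 1793.5937.
Equity: weight = 863.9937/1793.5937 = 0.4817; cost = 6.418%.
Preferred: weight = 78.6/1793.5937 = 0.0438; cost = 4.5961%.
Term loan: weight = 851/1793.5937 = 0.4745; after-tax cost = 4.73% × (1 − 0%) = 4.7300%.
WACC = 0.4817 × 6.4180% + 0.0438 × 4.5961% + 0.4745 × 4.7300% = 5.5373%.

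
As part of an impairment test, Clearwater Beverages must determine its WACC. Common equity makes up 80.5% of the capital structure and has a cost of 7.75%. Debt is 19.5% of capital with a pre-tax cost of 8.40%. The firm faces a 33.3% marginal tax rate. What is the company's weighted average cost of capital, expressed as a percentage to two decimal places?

7.33%

After-tax cost of debt = 8.4% × (1 − 33.3%) = 5.6028%.
WACC = 0.805 × 7.7500% + 0.195 × 5.6028% = 7.3313%.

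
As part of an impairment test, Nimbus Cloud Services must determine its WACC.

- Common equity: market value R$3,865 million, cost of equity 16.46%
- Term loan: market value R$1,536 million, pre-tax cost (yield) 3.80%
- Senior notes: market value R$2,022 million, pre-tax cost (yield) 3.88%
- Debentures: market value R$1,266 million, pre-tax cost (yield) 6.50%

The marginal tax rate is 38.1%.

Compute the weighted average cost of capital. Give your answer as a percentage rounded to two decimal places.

Total capital V = 3865 + 1536 + 2022 + 1266 = 8689.
Equity: weight = 3865/8689 = 0.4448; cost = 16.46%.
Term loan: weight = 1536/8689 = 0.1768; after-tax cost = 3.8% × (1 − 38.1%) = 2.3522%.
Senior notes: weight = 2022/8689 = 0.2327; after-tax cost = 3.88% × (1 − 38.1%) = 2.4017%.
Debentures: weight = 1266/8689 = 0.1457; after-tax cost = 6.5% × (1 − 38.1%) = 4.0235%.
WACC = 0.4448 × 16.4600% + 0.1768 × 2.3522% + 0.2327 × 2.4017% + 0.1457 × 4.0235% = 8.8826%.

8.88%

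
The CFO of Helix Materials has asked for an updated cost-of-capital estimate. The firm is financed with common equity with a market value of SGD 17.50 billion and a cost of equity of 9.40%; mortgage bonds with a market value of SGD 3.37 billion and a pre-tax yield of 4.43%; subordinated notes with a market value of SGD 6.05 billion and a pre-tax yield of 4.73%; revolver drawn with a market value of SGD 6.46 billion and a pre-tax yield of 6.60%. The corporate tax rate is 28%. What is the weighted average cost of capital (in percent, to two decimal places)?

6.79%

Total capital V = 17.5 + 3.37 + 6.05 + 6.46 = 33.38.
Equity: weight = 17.5/33.38 = 0.5243; cost = 9.4%.
Mortgage bonds: weight = 3.37/33.38 = 0.1010; after-tax cost = 4.43% × (1 − 28%) = 3.1896%.
Subordinated notes: weight = 6.05/33.38 = 0.1812; after-tax cost = 4.73% × (1 − 28%) = 3.4056%.
Revolver drawn: weight = 6.46/33.38 = 0.1935; after-tax cost = 6.6% × (1 − 28%) = 4.7520%.
WACC = 0.5243 × 9.4000% + 0.1010 × 3.1896% + 0.1812 × 3.4056% + 0.1935 × 4.7520% = 6.7870%.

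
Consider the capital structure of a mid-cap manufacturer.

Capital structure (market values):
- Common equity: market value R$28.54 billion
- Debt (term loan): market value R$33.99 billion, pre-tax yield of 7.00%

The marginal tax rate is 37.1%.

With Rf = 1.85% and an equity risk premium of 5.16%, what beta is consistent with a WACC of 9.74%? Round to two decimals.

2.76

Total capital V = 28.54 + 33.99 = 62.53.
Equity weight = 28.54/62.53 = 0.4564.
Term loan weight = 33.99/62.53 = 0.5436.
Debt contribution = 0.5436 × 7% × (1 − 37.1%) = 2.3934%.
Required equity contribution = 9.74% − 2.3934% = 7.3466%  ⇒  Re = 16.0962%.
CAPM: 16.0962% = 1.85% + β × 5.16%  ⇒  β = 2.7609.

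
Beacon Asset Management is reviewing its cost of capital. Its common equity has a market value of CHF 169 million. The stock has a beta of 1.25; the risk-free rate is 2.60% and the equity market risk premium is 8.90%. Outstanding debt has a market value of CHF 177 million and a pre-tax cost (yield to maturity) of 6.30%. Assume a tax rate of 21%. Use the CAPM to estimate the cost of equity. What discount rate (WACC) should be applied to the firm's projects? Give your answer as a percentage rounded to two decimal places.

9.25%

Cost of equity via CAPM: Re = 2.6% + 1.25 × 8.9% = 13.7250%.
Total capital V = 169 + 177 = 346.
Equity: weight = 169/346 = 0.4884; cost = 13.725%.
Debt: weight = 177/346 = 0.5116; after-tax cost = 6.3% × (1 − 21%) = 4.9770%.
WACC = 0.4884 × 13.7250% + 0.5116 × 4.9770% = 9.2499%.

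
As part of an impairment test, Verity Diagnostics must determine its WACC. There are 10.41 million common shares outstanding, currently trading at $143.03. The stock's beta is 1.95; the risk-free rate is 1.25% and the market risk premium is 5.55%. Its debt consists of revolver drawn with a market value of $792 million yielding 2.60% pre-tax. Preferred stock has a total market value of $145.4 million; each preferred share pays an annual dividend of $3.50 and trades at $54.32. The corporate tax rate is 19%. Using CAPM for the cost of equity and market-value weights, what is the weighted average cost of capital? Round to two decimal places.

8.48%

Cost of equity via CAPM: Re = 1.25% + 1.95 × 5.55% = 12.0725%.
Cost of preferred: Rp = 3.5 / 54.32 = 6.4433%.
Market value of equity E = 143.03 × 10.41m = 1488.9423m.
Total capital V = 1488.9423 + 145.4 + 792 = 2426.3423.
Equity: weight = 1488.9423/2426.3423 = 0.6137; cost = 12.0725%.
Preferred: weight = 145.4/2426.3423 = 0.0599; cost = 6.4433%.
Revolver drawn: weight = 792/2426.3423 = 0.3264; after-tax cost = 2.6% × (1 − 19%) = 2.1060%.
WACC = 0.6137 × 12.0725% + 0.0599 × 6.4433% + 0.3264 × 2.1060% = 8.4819%.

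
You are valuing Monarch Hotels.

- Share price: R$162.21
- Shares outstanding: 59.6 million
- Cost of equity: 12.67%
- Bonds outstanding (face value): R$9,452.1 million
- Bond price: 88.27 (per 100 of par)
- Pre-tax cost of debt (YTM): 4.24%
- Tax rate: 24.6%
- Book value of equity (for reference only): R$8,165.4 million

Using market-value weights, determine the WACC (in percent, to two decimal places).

Market value of equity E = 162.21 × 59.6m = 9667.716m. Market value of debt D = 9452.1m × 88.27/100 = 8343.36867m.
Total capital V = 9667.716 + 8343.36867 = 18011.08467.
Equity: weight = 9667.716/18011.08467 = 0.5368; cost = 12.67%.
Bonds outstanding: weight = 8343.36867/18011.08467 = 0.4632; after-tax cost = 4.24% × (1 − 24.6%) = 3.1970%.
WACC = 0.5368 × 12.6700% + 0.4632 × 3.1970% = 8.2818%.

8.28%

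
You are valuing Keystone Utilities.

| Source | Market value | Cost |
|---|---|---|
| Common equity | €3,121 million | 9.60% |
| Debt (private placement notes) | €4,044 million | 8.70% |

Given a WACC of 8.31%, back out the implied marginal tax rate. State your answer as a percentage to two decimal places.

Total capital V = 3121 + 4044 = 7165.
Equity weight = 3121/7165 = 0.4356.
Private placement notes weight = 4044/7165 = 0.5644.
Equity contribution = 0.4356 × 9.6% = 4.1817%.
Debt contribution must be 8.31% − 4.1817% = 4.1283%.
0.5644 × 8.7% × (1 − T) = 4.1283%  ⇒  (1 − T) = 0.8407.
T = 15.9261%.

15.93%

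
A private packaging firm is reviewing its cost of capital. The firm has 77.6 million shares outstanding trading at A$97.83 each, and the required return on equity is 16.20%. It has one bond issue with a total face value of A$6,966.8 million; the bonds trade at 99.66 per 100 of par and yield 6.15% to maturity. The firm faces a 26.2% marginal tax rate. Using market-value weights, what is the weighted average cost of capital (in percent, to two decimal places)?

Market value of equity E = 97.83 × 77.6m = 7591.608m. Market value of debt D = 6966.8m × 99.66/100 = 6943.11288m.
Total capital V = 7591.608 + 6943.11288 = 14534.72088.
Equity: weight = 7591.608/14534.72088 = 0.5223; cost = 16.2%.
Bonds outstanding: weight = 6943.11288/14534.72088 = 0.4777; after-tax cost = 6.15% × (1 − 26.2%) = 4.5387%.
WACC = 0.5223 × 16.2000% + 0.4777 × 4.5387% = 10.6295%.

10.63%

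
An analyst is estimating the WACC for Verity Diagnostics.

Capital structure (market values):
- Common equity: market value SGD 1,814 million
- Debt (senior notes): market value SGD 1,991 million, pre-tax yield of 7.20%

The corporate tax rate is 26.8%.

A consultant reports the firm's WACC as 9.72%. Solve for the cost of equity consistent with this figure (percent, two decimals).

Total capital V = 1814 + 1991 = 3805.
Equity weight = 1814/3805 = 0.4767.
Senior notes weight = 1991/3805 = 0.5233.
Debt contribution = 0.5233 × 7.2% × (1 − 26.8%) = 2.7578%.
Required equity contribution = 9.72% − 2.7578% = 6.9622%.
Re = 6.9622% / 0.4767 = 14.6038%.

14.60%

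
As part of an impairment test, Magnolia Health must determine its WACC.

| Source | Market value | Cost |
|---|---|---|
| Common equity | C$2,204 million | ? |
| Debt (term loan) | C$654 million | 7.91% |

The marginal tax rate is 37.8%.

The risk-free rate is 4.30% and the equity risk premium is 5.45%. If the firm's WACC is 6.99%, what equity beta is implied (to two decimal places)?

Total capital V = 2204 + 654 = 2858.
Equity weight = 2204/2858 = 0.7712.
Term loan weight = 654/2858 = 0.2288.
Debt contribution = 0.2288 × 7.91% × (1 − 37.8%) = 1.1259%.
Required equity contribution = 6.99% − 1.1259% = 5.8641%  ⇒  Re = 7.6042%.
CAPM: 7.6042% = 4.3% + β × 5.45%  ⇒  β = 0.6063.

0.61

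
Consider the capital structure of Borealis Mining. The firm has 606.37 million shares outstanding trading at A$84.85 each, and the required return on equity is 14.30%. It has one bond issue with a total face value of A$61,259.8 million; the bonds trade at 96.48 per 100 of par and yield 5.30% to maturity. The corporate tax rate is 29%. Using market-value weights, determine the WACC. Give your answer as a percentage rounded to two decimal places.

8.67%

Market value of equity E = 84.85 × 606.37m = 51450.4945m. Market value of debt D = 61259.8m × 96.48/100 = 59103.45504m.
Total capital V = 51450.4945 + 59103.45504 = 110553.94954.
Equity: weight = 51450.4945/110553.94954 = 0.4654; cost = 14.3%.
Bonds outstanding: weight = 59103.45504/110553.94954 = 0.5346; after-tax cost = 5.3% × (1 − 29%) = 3.7630%.
WACC = 0.4654 × 14.3000% + 0.5346 × 3.7630% = 8.6668%.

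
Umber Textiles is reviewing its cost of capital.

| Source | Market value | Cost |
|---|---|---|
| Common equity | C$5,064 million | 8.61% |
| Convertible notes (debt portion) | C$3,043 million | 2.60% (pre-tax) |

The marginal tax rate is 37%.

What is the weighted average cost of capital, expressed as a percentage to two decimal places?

Total capital V = 5064 + 3043 = 8107.
Equity: weight = 5064/8107 = 0.6246; cost = 8.61%.
Convertible notes (debt portion): weight = 3043/8107 = 0.3754; after-tax cost = 2.6% × (1 − 37%) = 1.6380%.
WACC = 0.6246 × 8.6100% + 0.3754 × 1.6380% = 5.9930%.

5.99%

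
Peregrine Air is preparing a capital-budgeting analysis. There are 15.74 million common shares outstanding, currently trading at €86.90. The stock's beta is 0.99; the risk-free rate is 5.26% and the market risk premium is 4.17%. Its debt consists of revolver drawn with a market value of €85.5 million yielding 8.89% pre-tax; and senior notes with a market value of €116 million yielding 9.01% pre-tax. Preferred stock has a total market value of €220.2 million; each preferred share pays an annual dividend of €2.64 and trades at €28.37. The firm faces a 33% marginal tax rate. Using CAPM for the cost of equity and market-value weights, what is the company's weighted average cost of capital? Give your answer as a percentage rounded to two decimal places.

Cost of equity via CAPM: Re = 5.26% + 0.99 × 4.17% = 9.3883%.
Cost of preferred: Rp = 2.64 / 28.37 = 9.3056%.
Market value of equity E = 86.9 × 15.74m = 1367.806m.
Total capital V = 1367.806 + 220.2 + 85.5 + 116 = 1789.506.
Equity: weight = 1367.806/1789.506 = 0.7643; cost = 9.3883%.
Preferred: weight = 220.2/1789.506 = 0.1231; cost = 9.3056%.
Revolver drawn: weight = 85.5/1789.506 = 0.0478; after-tax cost = 8.89% × (1 − 33%) = 5.9563%.
Senior notes: weight = 116/1789.506 = 0.0648; after-tax cost = 9.01% × (1 − 33%) = 6.0367%.
WACC = 0.7643 × 9.3883% + 0.1231 × 9.3056% + 0.0478 × 5.9563% + 0.0648 × 6.0367% = 8.9969%.

9.00%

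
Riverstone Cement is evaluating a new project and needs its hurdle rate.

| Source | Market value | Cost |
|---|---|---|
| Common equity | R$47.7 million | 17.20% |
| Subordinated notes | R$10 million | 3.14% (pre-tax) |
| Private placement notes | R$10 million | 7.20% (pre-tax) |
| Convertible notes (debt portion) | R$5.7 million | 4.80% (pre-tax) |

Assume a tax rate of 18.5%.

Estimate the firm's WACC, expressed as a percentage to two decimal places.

12.63%

Total capital V = 47.7 + 10 + 10 + 5.7 = 73.4.
Equity: weight = 47.7/73.4 = 0.6499; cost = 17.2%.
Subordinated notes: weight = 10/73.4 = 0.1362; after-tax cost = 3.14% × (1 − 18.5%) = 2.5591%.
Private placement notes: weight = 10/73.4 = 0.1362; after-tax cost = 7.2% × (1 − 18.5%) = 5.8680%.
Convertible notes (debt portion): weight = 5.7/73.4 = 0.0777; after-tax cost = 4.8% × (1 − 18.5%) = 3.9120%.
WACC = 0.6499 × 17.2000% + 0.1362 × 2.5591% + 0.1362 × 5.8680% + 0.0777 × 3.9120% = 12.6296%.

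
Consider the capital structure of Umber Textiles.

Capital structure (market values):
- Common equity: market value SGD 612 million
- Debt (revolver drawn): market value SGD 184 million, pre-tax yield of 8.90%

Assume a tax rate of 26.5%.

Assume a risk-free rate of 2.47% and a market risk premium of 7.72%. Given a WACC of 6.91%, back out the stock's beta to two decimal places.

Total capital V = 612 + 184 = 796.
Equity weight = 612/796 = 0.7688.
Revolver drawn weight = 184/796 = 0.2312.
Debt contribution = 0.2312 × 8.9% × (1 − 26.5%) = 1.5121%.
Required equity contribution = 6.91% − 1.5121% = 5.3979%  ⇒  Re = 7.0208%.
CAPM: 7.0208% = 2.47% + β × 7.72%  ⇒  β = 0.5895.

0.59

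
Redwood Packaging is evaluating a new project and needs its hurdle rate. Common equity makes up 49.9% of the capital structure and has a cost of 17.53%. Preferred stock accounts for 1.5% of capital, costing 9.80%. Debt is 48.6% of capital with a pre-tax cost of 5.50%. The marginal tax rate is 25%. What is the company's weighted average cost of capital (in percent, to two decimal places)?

10.90%

After-tax cost of debt = 5.5% × (1 − 25%) = 4.1250%.
WACC = 0.499 × 17.5300% + 0.015 × 9.8000% + 0.486 × 4.1250% = 10.8992%.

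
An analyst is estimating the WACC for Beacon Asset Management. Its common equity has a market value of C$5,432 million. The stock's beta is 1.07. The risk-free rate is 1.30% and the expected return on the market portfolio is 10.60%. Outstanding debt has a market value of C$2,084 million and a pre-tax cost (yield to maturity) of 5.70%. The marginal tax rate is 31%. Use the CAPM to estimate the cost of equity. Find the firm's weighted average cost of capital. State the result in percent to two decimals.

9.22%

Market risk premium = 10.6% − 1.3% = 9.3%.
Cost of equity via CAPM: Re = 1.3% + 1.07 × 9.3% = 11.2510%.
Total capital V = 5432 + 2084 = 7516.
Equity: weight = 5432/7516 = 0.7227; cost = 11.251%.
Debt: weight = 2084/7516 = 0.2773; after-tax cost = 5.7% × (1 − 31%) = 3.9330%.
WACC = 0.7227 × 11.2510% + 0.2773 × 3.9330% = 9.2219%.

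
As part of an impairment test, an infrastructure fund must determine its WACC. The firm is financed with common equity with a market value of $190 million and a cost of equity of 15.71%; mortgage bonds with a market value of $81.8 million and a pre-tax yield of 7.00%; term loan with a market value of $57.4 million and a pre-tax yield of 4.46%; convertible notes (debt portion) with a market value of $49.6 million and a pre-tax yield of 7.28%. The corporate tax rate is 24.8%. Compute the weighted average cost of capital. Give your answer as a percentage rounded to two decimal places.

Total capital V = 190 + 81.8 + 57.4 + 49.6 = 378.8.
Equity: weight = 190/378.8 = 0.5016; cost = 15.71%.
Mortgage bonds: weight = 81.8/378.8 = 0.2159; after-tax cost = 7% × (1 − 24.8%) = 5.2640%.
Term loan: weight = 57.4/378.8 = 0.1515; after-tax cost = 4.46% × (1 − 24.8%) = 3.3539%.
Convertible notes (debt portion): weight = 49.6/378.8 = 0.1309; after-tax cost = 7.28% × (1 − 24.8%) = 5.4746%.
WACC = 0.5016 × 15.7100% + 0.2159 × 5.2640% + 0.1515 × 3.3539% + 0.1309 × 5.4746% = 10.2417%.

10.24%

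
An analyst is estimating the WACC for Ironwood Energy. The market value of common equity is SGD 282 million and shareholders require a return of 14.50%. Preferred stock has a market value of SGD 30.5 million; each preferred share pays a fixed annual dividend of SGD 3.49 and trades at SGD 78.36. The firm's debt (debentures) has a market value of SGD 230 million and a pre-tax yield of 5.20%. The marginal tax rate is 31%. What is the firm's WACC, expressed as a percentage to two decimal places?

Cost of preferred: Rp = 3.49 / 78.36 = 4.4538%.
Total capital V = 282 + 30.5 + 230 = 542.5.
Equity: weight = 282/542.5 = 0.5198; cost = 14.5%.
Preferred: weight = 30.5/542.5 = 0.0562; cost = 4.4538%.
Debentures: weight = 230/542.5 = 0.4240; after-tax cost = 5.2% × (1 − 31%) = 3.5880%.
WACC = 0.5198 × 14.5000% + 0.0562 × 4.4538% + 0.4240 × 3.5880% = 9.3089%.

9.31%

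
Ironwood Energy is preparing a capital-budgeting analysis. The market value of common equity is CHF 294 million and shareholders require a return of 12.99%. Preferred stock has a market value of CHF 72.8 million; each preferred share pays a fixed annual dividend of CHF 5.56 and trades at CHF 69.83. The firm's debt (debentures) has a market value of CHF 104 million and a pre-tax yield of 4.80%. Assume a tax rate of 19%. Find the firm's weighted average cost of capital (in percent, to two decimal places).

Cost of preferred: Rp = 5.56 / 69.83 = 7.9622%.
Total capital V = 294 + 72.8 + 104 = 470.8.
Equity: weight = 294/470.8 = 0.6245; cost = 12.99%.
Preferred: weight = 72.8/470.8 = 0.1546; cost = 7.9622%.
Debentures: weight = 104/470.8 = 0.2209; after-tax cost = 4.8% × (1 − 19%) = 3.8880%.
WACC = 0.6245 × 12.9900% + 0.1546 × 7.9622% + 0.2209 × 3.8880% = 10.2019%.

10.20%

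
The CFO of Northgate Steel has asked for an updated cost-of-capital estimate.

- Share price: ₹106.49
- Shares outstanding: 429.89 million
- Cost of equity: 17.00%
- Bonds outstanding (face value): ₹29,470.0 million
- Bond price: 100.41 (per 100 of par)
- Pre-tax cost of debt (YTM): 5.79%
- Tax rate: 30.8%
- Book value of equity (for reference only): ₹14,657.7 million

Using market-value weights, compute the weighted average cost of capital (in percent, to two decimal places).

11.90%

Market value of equity E = 106.49 × 429.89m = 45778.9861m. Market value of debt D = 29470m × 100.41/100 = 29590.827m.
Total capital V = 45778.9861 + 29590.827 = 75369.8131.
Equity: weight = 45778.9861/75369.8131 = 0.6074; cost = 17%.
Bonds outstanding: weight = 29590.827/75369.8131 = 0.3926; after-tax cost = 5.79% × (1 − 30.8%) = 4.0067%.
WACC = 0.6074 × 17.0000% + 0.3926 × 4.0067% = 11.8987%.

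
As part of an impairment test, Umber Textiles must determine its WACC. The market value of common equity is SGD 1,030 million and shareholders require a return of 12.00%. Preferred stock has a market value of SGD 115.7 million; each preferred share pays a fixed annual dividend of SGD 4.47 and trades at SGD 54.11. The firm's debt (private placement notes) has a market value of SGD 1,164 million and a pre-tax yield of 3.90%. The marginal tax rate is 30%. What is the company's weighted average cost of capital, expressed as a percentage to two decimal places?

Cost of preferred: Rp = 4.47 / 54.11 = 8.2609%.
Total capital V = 1030 + 115.7 + 1164 = 2309.7.
Equity: weight = 1030/2309.7 = 0.4459; cost = 12%.
Preferred: weight = 115.7/2309.7 = 0.0501; cost = 8.2609%.
Private placement notes: weight = 1164/2309.7 = 0.5040; after-tax cost = 3.9% × (1 − 30%) = 2.7300%.
WACC = 0.4459 × 12.0000% + 0.0501 × 8.2609% + 0.5040 × 2.7300% = 7.1410%.

7.14%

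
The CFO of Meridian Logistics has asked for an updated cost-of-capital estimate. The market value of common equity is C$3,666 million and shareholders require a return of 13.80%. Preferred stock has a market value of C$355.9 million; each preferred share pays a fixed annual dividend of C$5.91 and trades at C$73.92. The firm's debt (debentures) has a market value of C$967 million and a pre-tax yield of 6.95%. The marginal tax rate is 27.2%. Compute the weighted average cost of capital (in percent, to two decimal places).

11.69%

Cost of preferred: Rp = 5.91 / 73.92 = 7.9951%.
Total capital V = 3666 + 355.9 + 967 = 4988.9.
Equity: weight = 3666/4988.9 = 0.7348; cost = 13.8%.
Preferred: weight = 355.9/4988.9 = 0.0713; cost = 7.9951%.
Debentures: weight = 967/4988.9 = 0.1938; after-tax cost = 6.95% × (1 − 27.2%) = 5.0596%.
WACC = 0.7348 × 13.8000% + 0.0713 × 7.9951% + 0.1938 × 5.0596% = 11.6917%.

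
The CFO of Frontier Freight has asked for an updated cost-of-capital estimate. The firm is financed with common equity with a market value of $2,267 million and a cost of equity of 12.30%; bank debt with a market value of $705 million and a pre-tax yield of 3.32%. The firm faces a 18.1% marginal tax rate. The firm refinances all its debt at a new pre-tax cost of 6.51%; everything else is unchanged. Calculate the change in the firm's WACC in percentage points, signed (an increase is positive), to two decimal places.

Current WACC:
Total capital V = 2267 + 705 = 2972.
Equity: weight = 2267/2972 = 0.7628; cost = 12.3%.
Bank debt: weight = 705/2972 = 0.2372; after-tax cost = 3.32% × (1 − 18.1%) = 2.7191%.
WACC = 0.7628 × 12.3000% + 0.2372 × 2.7191% = 10.0273%.
After the change:
Total capital V = 2267 + 705 = 2972.
Equity: weight = 2267/2972 = 0.7628; cost = 12.3%.
Bank debt: weight = 705/2972 = 0.2372; after-tax cost = 6.51% × (1 − 18.1%) = 5.3317%.
WACC = 0.7628 × 12.3000% + 0.2372 × 5.3317% = 10.6470%.
Change in WACC = 10.6470% − 10.0273% = 0.6197 pp.

+0.62 pp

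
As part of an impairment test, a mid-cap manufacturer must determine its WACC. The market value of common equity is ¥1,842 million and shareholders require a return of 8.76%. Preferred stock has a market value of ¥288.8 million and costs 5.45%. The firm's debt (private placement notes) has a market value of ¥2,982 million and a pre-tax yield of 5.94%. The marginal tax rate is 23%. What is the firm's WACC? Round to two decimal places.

Total capital V = 1842 + 288.8 + 2982 = 5112.8.
Equity: weight = 1842/5112.8 = 0.3603; cost = 8.76%.
Preferred: weight = 288.8/5112.8 = 0.0565; cost = 5.45%.
Private placement notes: weight = 2982/5112.8 = 0.5832; after-tax cost = 5.94% × (1 − 23%) = 4.5738%.
WACC = 0.3603 × 8.7600% + 0.0565 × 5.4500% + 0.5832 × 4.5738% = 6.1315%.

6.13%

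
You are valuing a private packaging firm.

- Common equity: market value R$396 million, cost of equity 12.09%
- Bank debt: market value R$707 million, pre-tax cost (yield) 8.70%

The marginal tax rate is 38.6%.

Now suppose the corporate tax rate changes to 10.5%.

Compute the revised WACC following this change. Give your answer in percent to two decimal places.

After the change:
Total capital V = 396 + 707 = 1103.
Equity: weight = 396/1103 = 0.3590; cost = 12.09%.
Bank debt: weight = 707/1103 = 0.6410; after-tax cost = 8.7% × (1 − 10.5%) = 7.7865%.
WACC = 0.3590 × 12.0900% + 0.6410 × 7.7865% = 9.3315%.

9.33%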